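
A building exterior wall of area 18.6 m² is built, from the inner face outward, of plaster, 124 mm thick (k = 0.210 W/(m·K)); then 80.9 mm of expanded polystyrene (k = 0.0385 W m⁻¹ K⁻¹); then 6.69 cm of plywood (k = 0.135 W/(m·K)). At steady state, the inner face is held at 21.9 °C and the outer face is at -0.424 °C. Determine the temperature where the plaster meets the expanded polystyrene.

T = 17.8 °C

Series thermal resistances, inner to outer:
  R_plaster = L/(kA) = 0.124/(0.210·18.6) = 0.03175 K/W
  R_expanded polystyrene = L/(kA) = 0.0809/(0.0385·18.6) = 0.1130 K/W
  R_plywood = L/(kA) = 0.0669/(0.135·18.6) = 0.02664 K/W
ΣR = 0.03175 + 0.1130 + 0.02664 = 0.1714 K/W
Q = ΔT/ΣR = (21.9 °C − -0.424 °C)/0.1714 = 130.2 W
From the inner boundary to the plaster/expanded polystyrene interface, ΣR_partial = 0.03175 K/W.
T_interface = T_in − Q·ΣR_partial = 21.9 °C − (130.2)(0.03175) = 17.8 °C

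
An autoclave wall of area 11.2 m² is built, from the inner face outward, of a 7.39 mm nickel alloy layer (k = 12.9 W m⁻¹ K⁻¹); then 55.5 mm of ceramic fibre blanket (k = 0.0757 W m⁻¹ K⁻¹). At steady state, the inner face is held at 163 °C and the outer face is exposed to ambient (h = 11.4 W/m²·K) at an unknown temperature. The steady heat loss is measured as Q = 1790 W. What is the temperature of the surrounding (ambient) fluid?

T_out = 31.7 °C

Sum the resistances:
  R_nickel alloy = L/(kA) = 0.00739/(12.9·11.2) = 5.115×10^-5 K/W
  R_ceramic fibre blanket = L/(kA) = 0.0555/(0.0757·11.2) = 0.06546 K/W
  R_conv,out = 1/(hA) = 1/(11.4·11.2) = 0.007832 K/W
ΣR = 0.07334 K/W
ΔT = Q·ΣR = 1790 × 0.07334 = 131.3 K
Heat flows outward, so T_out = T_in − ΔT = 163 − 131.3 = 31.7 °C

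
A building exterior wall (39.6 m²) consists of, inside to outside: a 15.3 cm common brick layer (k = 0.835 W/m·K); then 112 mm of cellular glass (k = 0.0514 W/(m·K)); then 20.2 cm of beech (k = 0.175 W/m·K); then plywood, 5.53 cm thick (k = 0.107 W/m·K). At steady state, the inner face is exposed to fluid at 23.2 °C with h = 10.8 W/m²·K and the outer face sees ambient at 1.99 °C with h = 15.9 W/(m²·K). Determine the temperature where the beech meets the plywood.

T = 4.93 °C

Treat each layer as a resistance in series:
  R_conv,in = 1/(hA) = 1/(10.8·39.6) = 0.002338 K/W
  R_common brick = L/(kA) = 0.153/(0.835·39.6) = 0.004627 K/W
  R_cellular glass = L/(kA) = 0.112/(0.0514·39.6) = 0.05502 K/W
  R_beech = L/(kA) = 0.202/(0.175·39.6) = 0.02915 K/W
  R_plywood = L/(kA) = 0.0553/(0.107·39.6) = 0.01305 K/W
  R_conv,out = 1/(hA) = 1/(15.9·39.6) = 0.001588 K/W
ΣR = 0.002338 + 0.004627 + 0.05502 + 0.02915 + 0.01305 + 0.001588 = 0.1058 K/W
Q = ΔT/ΣR = (23.2 °C − 1.99 °C)/0.1058 = 200.5 W
From the inner boundary to the beech/plywood interface, ΣR_partial = 0.09113 K/W.
T_interface = T_in − Q·ΣR_partial = 23.2 °C − (200.5)(0.09113) = 4.93 °C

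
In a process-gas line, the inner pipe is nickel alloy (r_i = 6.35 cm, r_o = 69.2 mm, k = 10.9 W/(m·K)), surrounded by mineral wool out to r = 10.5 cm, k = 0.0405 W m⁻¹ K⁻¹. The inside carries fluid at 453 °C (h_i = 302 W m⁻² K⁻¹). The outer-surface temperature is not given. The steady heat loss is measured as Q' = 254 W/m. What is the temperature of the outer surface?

T_out = 34.4 °C

Sum the resistances:
  R'_conv,in = 1/(2πr h) = 1/(2π·0.0635·302) = 0.008299 m·K/W
  R'_nickel alloy = ln(0.0692/0.0635)/(2πk) = 0.08596/(2π·10.9) = 0.001255 m·K/W
  R'_mineral wool = ln(0.105/0.0692)/(2πk) = 0.4170/(2π·0.0405) = 1.639 m·K/W
ΣR = 1.648 m·K/W
ΔT = Q'·ΣR = 254 × 1.648 = 418.6 K
Heat flows outward, so T_out = T_in − ΔT = 453 − 418.6 = 34.4 °C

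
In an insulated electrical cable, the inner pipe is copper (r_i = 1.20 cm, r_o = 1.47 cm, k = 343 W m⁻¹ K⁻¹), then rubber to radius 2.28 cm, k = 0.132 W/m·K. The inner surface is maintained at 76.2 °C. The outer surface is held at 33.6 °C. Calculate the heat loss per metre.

Q' = 80.5 W/m

Series thermal resistances, inner to outer:
  R'_copper = ln(0.0147/0.0120)/(2πk) = 0.2029/(2π·343) = 9.417×10^-5 m·K/W
  R'_rubber = ln(0.0228/0.0147)/(2πk) = 0.4389/(2π·0.132) = 0.5292 m·K/W
ΣR = 9.417×10^-5 + 0.5292 = 0.5293 m·K/W
Q' = ΔT/ΣR = (76.2 °C − 33.6 °C)/0.5293 = 80.5 W/m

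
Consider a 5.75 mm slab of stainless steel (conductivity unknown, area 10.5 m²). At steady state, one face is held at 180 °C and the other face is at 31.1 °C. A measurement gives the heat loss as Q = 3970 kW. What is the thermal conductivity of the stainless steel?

ΣR = ΔT/Q = |180 − 31.1|/3.97×10^6 = 3.751×10^-5 K/W
L/(kA) = 3.751×10^-5 ⇒ k = 0.00575/(3.751×10^-5·10.5) = 14.6 W/m·K

k = 14.6 W/m·K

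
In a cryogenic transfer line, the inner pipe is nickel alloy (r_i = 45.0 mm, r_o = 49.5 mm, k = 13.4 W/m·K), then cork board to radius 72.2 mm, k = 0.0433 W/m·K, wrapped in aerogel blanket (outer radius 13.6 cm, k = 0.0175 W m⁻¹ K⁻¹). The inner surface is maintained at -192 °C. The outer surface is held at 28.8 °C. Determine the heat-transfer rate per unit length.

Q' = 30.9 W/m

Series thermal resistances, inner to outer:
  R'_nickel alloy = ln(0.0495/0.0450)/(2πk) = 0.09531/(2π·13.4) = 0.001132 m·K/W
  R'_cork board = ln(0.0722/0.0495)/(2πk) = 0.3775/(2π·0.0433) = 1.387 m·K/W
  R'_aerogel blanket = ln(0.136/0.0722)/(2πk) = 0.6332/(2π·0.0175) = 5.759 m·K/W
ΣR = 0.001132 + 1.387 + 5.759 = 7.147 m·K/W
Q' = ΔT/ΣR = (-192 °C − 28.8 °C)/7.147 = -30.9 W/m
(Negative Q' ⇒ heat flows inward; heat gain = 30.9 W/m.)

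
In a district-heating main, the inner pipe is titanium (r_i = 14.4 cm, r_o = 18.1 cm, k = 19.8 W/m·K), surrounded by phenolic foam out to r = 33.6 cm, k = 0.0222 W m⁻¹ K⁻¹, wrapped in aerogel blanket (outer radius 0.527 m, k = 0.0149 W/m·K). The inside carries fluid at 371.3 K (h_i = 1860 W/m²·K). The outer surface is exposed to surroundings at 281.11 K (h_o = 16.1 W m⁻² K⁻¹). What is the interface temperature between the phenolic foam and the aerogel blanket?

Resistance network (inner→outer):
  R'_conv,in = 1/(2πr h) = 1/(2π·0.144·1860) = 5.942×10^-4 m·K/W
  R'_titanium = ln(0.181/0.144)/(2πk) = 0.2287/(2π·19.8) = 0.001838 m·K/W
  R'_phenolic foam = ln(0.336/0.181)/(2πk) = 0.6186/(2π·0.0222) = 4.435 m·K/W
  R'_aerogel blanket = ln(0.527/0.336)/(2πk) = 0.4501/(2π·0.0149) = 4.808 m·K/W
  R'_conv,out = 1/(2πr h) = 1/(2π·0.527·16.1) = 0.01876 m·K/W
ΣR = 5.942×10^-4 + 0.001838 + 4.435 + 4.808 + 0.01876 = 9.264 m·K/W
Q' = ΔT/ΣR = (371.3 K − 281.11 K)/9.264 = 9.736 W/m
From the inner boundary to the phenolic foam/aerogel blanket interface, ΣR_partial = 4.437 m·K/W.
T_interface = T_in − Q'·ΣR_partial = 371.3 K − (9.736)(4.437) = 328.1 K

T = 328.1 K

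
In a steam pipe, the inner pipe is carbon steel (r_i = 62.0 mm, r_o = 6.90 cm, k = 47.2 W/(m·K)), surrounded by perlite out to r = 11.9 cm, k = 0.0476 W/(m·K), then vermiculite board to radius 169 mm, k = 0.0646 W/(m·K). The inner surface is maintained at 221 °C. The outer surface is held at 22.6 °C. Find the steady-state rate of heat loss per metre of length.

Resistance network (inner→outer):
  R'_carbon steel = ln(0.0690/0.0620)/(2πk) = 0.1070/(2π·47.2) = 3.607×10^-4 m·K/W
  R'_perlite = ln(0.119/0.0690)/(2πk) = 0.5450/(2π·0.0476) = 1.822 m·K/W
  R'_vermiculite board = ln(0.169/0.119)/(2πk) = 0.3508/(2π·0.0646) = 0.8642 m·K/W
ΣR = 3.607×10^-4 + 1.822 + 0.8642 = 2.687 m·K/W
Q' = ΔT/ΣR = (221 °C − 22.6 °C)/2.687 = 73.8 W/m

Q' = 73.8 W/m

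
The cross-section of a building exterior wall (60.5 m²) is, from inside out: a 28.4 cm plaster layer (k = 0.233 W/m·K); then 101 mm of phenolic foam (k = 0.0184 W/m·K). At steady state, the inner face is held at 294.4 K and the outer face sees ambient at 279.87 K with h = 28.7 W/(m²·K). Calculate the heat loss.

Q = 130 W

Resistance network (inner→outer):
  R_plaster = L/(kA) = 0.284/(0.233·60.5) = 0.02015 K/W
  R_phenolic foam = L/(kA) = 0.101/(0.0184·60.5) = 0.09073 K/W
  R_conv,out = 1/(hA) = 1/(28.7·60.5) = 5.759×10^-4 K/W
ΣR = 0.02015 + 0.09073 + 5.759×10^-4 = 0.1115 K/W
Q = ΔT/ΣR = (294.4 K − 279.87 K)/0.1115 = 130 W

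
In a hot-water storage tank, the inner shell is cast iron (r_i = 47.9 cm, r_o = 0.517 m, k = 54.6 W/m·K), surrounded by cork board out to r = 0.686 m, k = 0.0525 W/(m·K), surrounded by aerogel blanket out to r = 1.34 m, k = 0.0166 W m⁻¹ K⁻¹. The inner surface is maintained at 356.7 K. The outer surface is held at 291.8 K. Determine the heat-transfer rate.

Series thermal resistances, inner to outer:
  R_cast iron = (1/0.479 − 1/0.517)/(4πk) = 0.1534/(4π·54.6) = 2.236×10^-4 K/W
  R_cork board = (1/0.517 − 1/0.686)/(4πk) = 0.4765/(4π·0.0525) = 0.7223 K/W
  R_aerogel blanket = (1/0.686 − 1/1.34)/(4πk) = 0.7115/(4π·0.0166) = 3.411 K/W
ΣR = 2.236×10^-4 + 0.7223 + 3.411 = 4.134 K/W
Q = ΔT/ΣR = (356.7 K − 291.8 K)/4.134 = 15.7 W

Q = 15.7 W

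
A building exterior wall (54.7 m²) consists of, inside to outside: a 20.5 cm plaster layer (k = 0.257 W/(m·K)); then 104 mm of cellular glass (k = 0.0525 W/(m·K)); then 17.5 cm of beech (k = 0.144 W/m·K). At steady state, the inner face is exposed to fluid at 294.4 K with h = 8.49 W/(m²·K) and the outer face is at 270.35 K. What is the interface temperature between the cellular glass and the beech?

Resistance network (inner→outer):
  R_conv,in = 1/(hA) = 1/(8.49·54.7) = 0.002153 K/W
  R_plaster = L/(kA) = 0.205/(0.257·54.7) = 0.01458 K/W
  R_cellular glass = L/(kA) = 0.104/(0.0525·54.7) = 0.03621 K/W
  R_beech = L/(kA) = 0.175/(0.144·54.7) = 0.02222 K/W
ΣR = 0.002153 + 0.01458 + 0.03621 + 0.02222 = 0.07516 K/W
Q = ΔT/ΣR = (294.4 K − 270.35 K)/0.07516 = 320.0 W
From the inner boundary to the cellular glass/beech interface, ΣR_partial = 0.05294 K/W.
T_interface = T_in − Q·ΣR_partial = 294.4 K − (320.0)(0.05294) = 277.46 K

T = 277.46 K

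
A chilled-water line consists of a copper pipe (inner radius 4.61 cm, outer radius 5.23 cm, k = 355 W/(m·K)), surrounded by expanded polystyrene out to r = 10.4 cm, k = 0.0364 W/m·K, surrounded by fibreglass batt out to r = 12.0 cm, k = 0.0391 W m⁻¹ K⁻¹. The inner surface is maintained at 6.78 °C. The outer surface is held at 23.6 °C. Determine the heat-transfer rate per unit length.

Q' = 4.69 W/m

Treat each layer as a resistance in series:
  R'_copper = ln(0.0523/0.0461)/(2πk) = 0.1262/(2π·355) = 5.657×10^-5 m·K/W
  R'_expanded polystyrene = ln(0.104/0.0523)/(2πk) = 0.6874/(2π·0.0364) = 3.006 m·K/W
  R'_fibreglass batt = ln(0.120/0.104)/(2πk) = 0.1431/(2π·0.0391) = 0.5825 m·K/W
ΣR = 5.657×10^-5 + 3.006 + 0.5825 = 3.589 m·K/W
Q' = ΔT/ΣR = (6.78 °C − 23.6 °C)/3.589 = -4.69 W/m
(Negative Q' ⇒ heat flows inward; heat gain = 4.69 W/m.)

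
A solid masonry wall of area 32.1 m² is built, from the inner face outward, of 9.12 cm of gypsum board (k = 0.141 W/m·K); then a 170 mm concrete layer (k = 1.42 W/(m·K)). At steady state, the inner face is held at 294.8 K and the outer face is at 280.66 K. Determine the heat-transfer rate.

Series thermal resistances, inner to outer:
  R_gypsum board = L/(kA) = 0.0912/(0.141·32.1) = 0.02015 K/W
  R_concrete = L/(kA) = 0.170/(1.42·32.1) = 0.003730 K/W
ΣR = 0.02015 + 0.003730 = 0.02388 K/W
Q = ΔT/ΣR = (294.8 K − 280.66 K)/0.02388 = 592 W

Q = 592 W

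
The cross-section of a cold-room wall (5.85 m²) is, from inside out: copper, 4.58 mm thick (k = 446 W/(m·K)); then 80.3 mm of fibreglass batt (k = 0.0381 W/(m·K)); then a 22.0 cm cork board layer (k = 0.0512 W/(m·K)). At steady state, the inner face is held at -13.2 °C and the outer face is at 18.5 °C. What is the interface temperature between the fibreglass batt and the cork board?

Resistance network (inner→outer):
  R_copper = L/(kA) = 0.00458/(446·5.85) = 1.755×10^-6 K/W
  R_fibreglass batt = L/(kA) = 0.0803/(0.0381·5.85) = 0.3603 K/W
  R_cork board = L/(kA) = 0.220/(0.0512·5.85) = 0.7345 K/W
ΣR = 1.755×10^-6 + 0.3603 + 0.7345 = 1.095 K/W
Q = ΔT/ΣR = (-13.2 °C − 18.5 °C)/1.095 = -28.95 W
From the inner boundary to the fibreglass batt/cork board interface, ΣR_partial = 0.3603 K/W.
T_interface = T_in − Q·ΣR_partial = -13.2 °C − (-28.95)(0.3603) = -2.77 °C

T = -2.77 °C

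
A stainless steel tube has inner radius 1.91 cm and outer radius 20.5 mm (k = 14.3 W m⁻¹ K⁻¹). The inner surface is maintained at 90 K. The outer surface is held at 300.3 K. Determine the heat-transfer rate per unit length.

Q' = 267 kW/m

Q' = 2πk·ΔT/ln(r₂/r₁) = 2π × 14.3 × 210.3 / ln(0.0205/0.0191) = 2.67×10^5 W/m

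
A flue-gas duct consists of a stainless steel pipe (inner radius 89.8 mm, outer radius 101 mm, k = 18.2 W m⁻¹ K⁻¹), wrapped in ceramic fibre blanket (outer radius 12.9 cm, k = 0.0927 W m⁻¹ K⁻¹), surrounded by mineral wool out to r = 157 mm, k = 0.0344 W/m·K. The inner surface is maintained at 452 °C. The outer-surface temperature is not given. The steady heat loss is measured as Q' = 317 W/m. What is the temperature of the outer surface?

T_out = 30.4 °C

Series resistances:
  R'_stainless steel = ln(0.101/0.0898)/(2πk) = 0.1175/(2π·18.2) = 0.001028 m·K/W
  R'_ceramic fibre blanket = ln(0.129/0.101)/(2πk) = 0.2447/(2π·0.0927) = 0.4201 m·K/W
  R'_mineral wool = ln(0.157/0.129)/(2πk) = 0.1964/(2π·0.0344) = 0.9088 m·K/W
ΣR = 1.330 m·K/W
ΔT = Q'·ΣR = 317 × 1.330 = 421.6 K
Heat flows outward, so T_out = T_in − ΔT = 452 − 421.6 = 30.4 °C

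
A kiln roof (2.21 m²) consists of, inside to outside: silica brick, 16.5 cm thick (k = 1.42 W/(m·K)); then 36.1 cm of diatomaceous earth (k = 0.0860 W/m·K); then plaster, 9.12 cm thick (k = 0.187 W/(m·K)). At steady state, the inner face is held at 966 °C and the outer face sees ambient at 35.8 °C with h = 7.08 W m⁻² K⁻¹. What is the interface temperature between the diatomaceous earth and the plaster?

T = 154 °C

Series thermal resistances, inner to outer:
  R_silica brick = L/(kA) = 0.165/(1.42·2.21) = 0.05258 K/W
  R_diatomaceous earth = L/(kA) = 0.361/(0.0860·2.21) = 1.899 K/W
  R_plaster = L/(kA) = 0.0912/(0.187·2.21) = 0.2207 K/W
  R_conv,out = 1/(hA) = 1/(7.08·2.21) = 0.06391 K/W
ΣR = 0.05258 + 1.899 + 0.2207 + 0.06391 = 2.236 K/W
Q = ΔT/ΣR = (966 °C − 35.8 °C)/2.236 = 416.0 W
From the inner boundary to the diatomaceous earth/plaster interface, ΣR_partial = 1.952 K/W.
T_interface = T_in − Q·ΣR_partial = 966 °C − (416.0)(1.952) = 154 °C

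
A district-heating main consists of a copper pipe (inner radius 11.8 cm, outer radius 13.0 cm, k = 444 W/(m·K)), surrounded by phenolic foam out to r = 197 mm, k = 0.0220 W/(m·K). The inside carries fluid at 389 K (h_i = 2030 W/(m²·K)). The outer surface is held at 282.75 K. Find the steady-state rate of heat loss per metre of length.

Q' = 35.3 W/m

Series thermal resistances, inner to outer:
  R'_conv,in = 1/(2πr h) = 1/(2π·0.118·2030) = 6.644×10^-4 m·K/W
  R'_copper = ln(0.130/0.118)/(2πk) = 0.09685/(2π·444) = 3.472×10^-5 m·K/W
  R'_phenolic foam = ln(0.197/0.130)/(2πk) = 0.4157/(2π·0.0220) = 3.007 m·K/W
ΣR = 6.644×10^-4 + 3.472×10^-5 + 3.007 = 3.008 m·K/W
Q' = ΔT/ΣR = (389 K − 282.75 K)/3.008 = 35.3 W/m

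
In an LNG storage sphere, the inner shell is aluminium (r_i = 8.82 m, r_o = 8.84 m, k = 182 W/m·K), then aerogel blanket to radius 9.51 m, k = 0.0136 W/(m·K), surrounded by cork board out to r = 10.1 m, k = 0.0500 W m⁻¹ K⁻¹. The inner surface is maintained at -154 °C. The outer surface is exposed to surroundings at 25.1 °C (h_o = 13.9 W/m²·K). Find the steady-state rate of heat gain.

Treat each layer as a resistance in series:
  R_aluminium = (1/8.82 − 1/8.84)/(4πk) = 2.565×10^-4/(4π·182) = 1.122×10^-7 K/W
  R_aerogel blanket = (1/8.84 − 1/9.51)/(4πk) = 0.007970/(4π·0.0136) = 0.04663 K/W
  R_cork board = (1/9.51 − 1/10.1)/(4πk) = 0.006143/(4π·0.0500) = 0.009776 K/W
  R_conv,out = 1/(4πr²h) = 1/(4π·10.1²·13.9) = 5.612×10^-5 K/W
ΣR = 1.122×10^-7 + 0.04663 + 0.009776 + 5.612×10^-5 = 0.05646 K/W
Q = ΔT/ΣR = (-154 °C − 25.1 °C)/0.05646 = -3170 W
(Negative Q ⇒ heat flows inward; heat gain = 3170 W.)

Q = 3.17 kW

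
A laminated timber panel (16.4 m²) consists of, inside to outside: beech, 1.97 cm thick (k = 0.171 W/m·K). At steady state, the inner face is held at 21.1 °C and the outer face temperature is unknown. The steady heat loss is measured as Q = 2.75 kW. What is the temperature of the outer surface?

T_out = 1.78 °C

Sum the resistances:
  R_beech = L/(kA) = 0.0197/(0.171·16.4) = 0.007025 K/W
ΣR = 0.007025 K/W
ΔT = Q·ΣR = 2750 × 0.007025 = 19.32 K
Heat flows outward, so T_out = T_in − ΔT = 21.1 − 19.32 = 1.78 °C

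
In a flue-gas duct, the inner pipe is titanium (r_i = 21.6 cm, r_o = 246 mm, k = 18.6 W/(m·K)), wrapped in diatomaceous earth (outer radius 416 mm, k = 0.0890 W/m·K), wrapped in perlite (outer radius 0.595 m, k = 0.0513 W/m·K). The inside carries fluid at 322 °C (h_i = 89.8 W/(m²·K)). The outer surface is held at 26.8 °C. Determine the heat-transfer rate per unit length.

Resistance network (inner→outer):
  R'_conv,in = 1/(2πr h) = 1/(2π·0.216·89.8) = 0.008205 m·K/W
  R'_titanium = ln(0.246/0.216)/(2πk) = 0.1301/(2π·18.6) = 0.001113 m·K/W
  R'_diatomaceous earth = ln(0.416/0.246)/(2πk) = 0.5254/(2π·0.0890) = 0.9395 m·K/W
  R'_perlite = ln(0.595/0.416)/(2πk) = 0.3579/(2π·0.0513) = 1.110 m·K/W
ΣR = 0.008205 + 0.001113 + 0.9395 + 1.110 = 2.059 m·K/W
Q' = ΔT/ΣR = (322 °C − 26.8 °C)/2.059 = 143 W/m

Q' = 143 W/m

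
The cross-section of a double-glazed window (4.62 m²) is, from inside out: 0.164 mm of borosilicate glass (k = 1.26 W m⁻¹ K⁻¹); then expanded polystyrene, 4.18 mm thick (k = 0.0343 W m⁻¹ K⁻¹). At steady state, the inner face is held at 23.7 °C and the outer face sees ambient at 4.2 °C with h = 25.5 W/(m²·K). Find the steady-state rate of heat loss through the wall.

Series thermal resistances, inner to outer:
  R_borosilicate glass = L/(kA) = 1.64×10^-4/(1.26·4.62) = 2.817×10^-5 K/W
  R_expanded polystyrene = L/(kA) = 0.00418/(0.0343·4.62) = 0.02638 K/W
  R_conv,out = 1/(hA) = 1/(25.5·4.62) = 0.008488 K/W
ΣR = 2.817×10^-5 + 0.02638 + 0.008488 = 0.03490 K/W
Q = ΔT/ΣR = (23.7 °C − 4.2 °C)/0.03490 = 559 W

Q = 559 W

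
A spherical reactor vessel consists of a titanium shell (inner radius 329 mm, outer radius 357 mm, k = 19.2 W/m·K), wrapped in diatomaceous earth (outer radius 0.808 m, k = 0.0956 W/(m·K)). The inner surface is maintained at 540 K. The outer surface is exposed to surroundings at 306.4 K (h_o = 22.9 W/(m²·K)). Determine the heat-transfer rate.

Series thermal resistances, inner to outer:
  R_titanium = (1/0.329 − 1/0.357)/(4πk) = 0.2384/(4π·19.2) = 9.881×10^-4 K/W
  R_diatomaceous earth = (1/0.357 − 1/0.808)/(4πk) = 1.563/(4π·0.0956) = 1.301 K/W
  R_conv,out = 1/(4πr²h) = 1/(4π·0.808²·22.9) = 0.005323 K/W
ΣR = 9.881×10^-4 + 1.301 + 0.005323 = 1.307 K/W
Q = ΔT/ΣR = (540 K − 306.4 K)/1.307 = 179 W

Q = 179 W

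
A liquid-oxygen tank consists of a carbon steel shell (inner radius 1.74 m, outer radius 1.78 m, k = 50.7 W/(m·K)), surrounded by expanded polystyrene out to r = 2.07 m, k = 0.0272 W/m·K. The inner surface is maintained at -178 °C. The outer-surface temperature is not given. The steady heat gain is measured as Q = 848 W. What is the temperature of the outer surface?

T_out = 17.3 °C

Series resistances:
  R_carbon steel = (1/1.74 − 1/1.78)/(4πk) = 0.01291/(4π·50.7) = 2.027×10^-5 K/W
  R_expanded polystyrene = (1/1.78 − 1/2.07)/(4πk) = 0.07871/(4π·0.0272) = 0.2303 K/W
ΣR = 0.2303 K/W
ΔT = Q·ΣR = 848 × 0.2303 = 195.3 K
Heat flows inward, so T_out = T_in + ΔT = -178 + 195.3 = 17.3 °C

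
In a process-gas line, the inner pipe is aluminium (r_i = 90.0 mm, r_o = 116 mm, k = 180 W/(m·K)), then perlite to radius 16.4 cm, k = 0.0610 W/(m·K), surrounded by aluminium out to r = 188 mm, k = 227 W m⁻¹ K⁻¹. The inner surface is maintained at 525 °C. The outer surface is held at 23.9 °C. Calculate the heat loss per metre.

Resistance network (inner→outer):
  R'_aluminium = ln(0.116/0.0900)/(2πk) = 0.2538/(2π·180) = 2.244×10^-4 m·K/W
  R'_perlite = ln(0.164/0.116)/(2πk) = 0.3463/(2π·0.0610) = 0.9035 m·K/W
  R'_aluminium = ln(0.188/0.164)/(2πk) = 0.1366/(2π·227) = 9.576×10^-5 m·K/W
ΣR = 2.244×10^-4 + 0.9035 + 9.576×10^-5 = 0.9038 m·K/W
Q' = ΔT/ΣR = (525 °C − 23.9 °C)/0.9038 = 554 W/m

Q' = 554 W/m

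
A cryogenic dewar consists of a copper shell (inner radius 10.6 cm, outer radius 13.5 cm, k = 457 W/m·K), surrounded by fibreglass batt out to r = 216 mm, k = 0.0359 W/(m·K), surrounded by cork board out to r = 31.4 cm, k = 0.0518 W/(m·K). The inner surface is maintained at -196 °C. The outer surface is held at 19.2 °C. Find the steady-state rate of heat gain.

Series thermal resistances, inner to outer:
  R_copper = (1/0.106 − 1/0.135)/(4πk) = 2.027/(4π·457) = 3.529×10^-4 K/W
  R_fibreglass batt = (1/0.135 − 1/0.216)/(4πk) = 2.778/(4π·0.0359) = 6.157 K/W
  R_cork board = (1/0.216 − 1/0.314)/(4πk) = 1.445/(4π·0.0518) = 2.220 K/W
ΣR = 3.529×10^-4 + 6.157 + 2.220 = 8.377 K/W
Q = ΔT/ΣR = (-196 °C − 19.2 °C)/8.377 = -25.7 W
(Negative Q ⇒ heat flows inward; heat gain = 25.7 W.)

Q = 25.7 W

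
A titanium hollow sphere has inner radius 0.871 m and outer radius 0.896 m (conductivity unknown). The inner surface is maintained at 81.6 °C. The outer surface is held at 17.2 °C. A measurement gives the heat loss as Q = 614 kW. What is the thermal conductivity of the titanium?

k = 24.3 W/m·K

ΣR = ΔT/Q = |81.6 − 17.2|/6.14×10^5 = 1.049×10^-4 K/W
(1/r₁−1/r₂)/(4πk) = 1.049×10^-4 ⇒ k = 0.03203/(4π·1.049×10^-4) = 24.3 W/m·K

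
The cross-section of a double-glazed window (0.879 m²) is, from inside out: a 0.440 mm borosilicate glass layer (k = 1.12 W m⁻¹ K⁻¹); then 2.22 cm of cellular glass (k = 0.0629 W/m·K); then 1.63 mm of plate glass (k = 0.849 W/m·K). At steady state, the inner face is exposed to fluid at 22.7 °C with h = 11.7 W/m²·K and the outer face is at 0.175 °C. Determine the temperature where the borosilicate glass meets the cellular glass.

T = 18.3 °C

Resistance network (inner→outer):
  R_conv,in = 1/(hA) = 1/(11.7·0.879) = 0.09724 K/W
  R_borosilicate glass = L/(kA) = 4.40×10^-4/(1.12·0.879) = 4.469×10^-4 K/W
  R_cellular glass = L/(kA) = 0.0222/(0.0629·0.879) = 0.4015 K/W
  R_plate glass = L/(kA) = 0.00163/(0.849·0.879) = 0.002184 K/W
ΣR = 0.09724 + 4.469×10^-4 + 0.4015 + 0.002184 = 0.5014 K/W
Q = ΔT/ΣR = (22.7 °C − 0.175 °C)/0.5014 = 44.92 W
From the inner boundary to the borosilicate glass/cellular glass interface, ΣR_partial = 0.09769 K/W.
T_interface = T_in − Q·ΣR_partial = 22.7 °C − (44.92)(0.09769) = 18.3 °C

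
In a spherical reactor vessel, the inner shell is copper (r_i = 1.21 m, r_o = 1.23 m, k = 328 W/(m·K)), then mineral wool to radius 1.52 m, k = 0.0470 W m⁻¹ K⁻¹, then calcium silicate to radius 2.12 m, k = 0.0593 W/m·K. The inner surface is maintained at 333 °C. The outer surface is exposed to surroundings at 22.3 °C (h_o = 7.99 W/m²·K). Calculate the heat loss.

Resistance network (inner→outer):
  R_copper = (1/1.21 − 1/1.23)/(4πk) = 0.01344/(4π·328) = 3.260×10^-6 K/W
  R_mineral wool = (1/1.23 − 1/1.52)/(4πk) = 0.1551/(4π·0.0470) = 0.2626 K/W
  R_calcium silicate = (1/1.52 − 1/2.12)/(4πk) = 0.1862/(4π·0.0593) = 0.2499 K/W
  R_conv,out = 1/(4πr²h) = 1/(4π·2.12²·7.99) = 0.002216 K/W
ΣR = 3.260×10^-6 + 0.2626 + 0.2499 + 0.002216 = 0.5147 K/W
Q = ΔT/ΣR = (333 °C − 22.3 °C)/0.5147 = 604 W

Q = 604 W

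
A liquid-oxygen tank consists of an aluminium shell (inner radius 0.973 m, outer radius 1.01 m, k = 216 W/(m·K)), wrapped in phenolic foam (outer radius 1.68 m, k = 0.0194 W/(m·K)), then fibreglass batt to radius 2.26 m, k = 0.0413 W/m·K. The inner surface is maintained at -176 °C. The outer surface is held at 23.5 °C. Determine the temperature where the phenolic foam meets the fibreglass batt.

Treat each layer as a resistance in series:
  R_aluminium = (1/0.973 − 1/1.01)/(4πk) = 0.03765/(4π·216) = 1.387×10^-5 K/W
  R_phenolic foam = (1/1.01 − 1/1.68)/(4πk) = 0.3949/(4π·0.0194) = 1.620 K/W
  R_fibreglass batt = (1/1.68 − 1/2.26)/(4πk) = 0.1528/(4π·0.0413) = 0.2943 K/W
ΣR = 1.387×10^-5 + 1.620 + 0.2943 = 1.914 K/W
Q = ΔT/ΣR = (-176 °C − 23.5 °C)/1.914 = -104.2 W
From the inner boundary to the phenolic foam/fibreglass batt interface, ΣR_partial = 1.620 K/W.
T_interface = T_in − Q·ΣR_partial = -176 °C − (-104.2)(1.620) = -7.2 °C

T = -7.2 °C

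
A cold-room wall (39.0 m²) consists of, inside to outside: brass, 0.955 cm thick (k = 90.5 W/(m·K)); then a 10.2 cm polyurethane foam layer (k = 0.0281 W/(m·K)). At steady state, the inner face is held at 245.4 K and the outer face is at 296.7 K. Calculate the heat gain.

Q = 551 W

Series thermal resistances, inner to outer:
  R_brass = L/(kA) = 0.00955/(90.5·39.0) = 2.706×10^-6 K/W
  R_polyurethane foam = L/(kA) = 0.102/(0.0281·39.0) = 0.09307 K/W
ΣR = 2.706×10^-6 + 0.09307 = 0.09307 K/W
Q = ΔT/ΣR = (245.4 K − 296.7 K)/0.09307 = -551 W
(Negative Q ⇒ heat flows inward; heat gain = 551 W.)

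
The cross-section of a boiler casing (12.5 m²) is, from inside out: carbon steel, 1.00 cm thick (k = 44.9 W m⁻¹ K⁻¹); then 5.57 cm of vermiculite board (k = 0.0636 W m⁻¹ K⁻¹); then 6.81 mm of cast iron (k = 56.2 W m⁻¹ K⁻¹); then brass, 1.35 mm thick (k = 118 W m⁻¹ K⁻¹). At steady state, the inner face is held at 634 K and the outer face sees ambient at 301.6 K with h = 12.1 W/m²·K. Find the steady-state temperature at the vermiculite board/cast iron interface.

Series thermal resistances, inner to outer:
  R_carbon steel = L/(kA) = 0.0100/(44.9·12.5) = 1.782×10^-5 K/W
  R_vermiculite board = L/(kA) = 0.0557/(0.0636·12.5) = 0.07006 K/W
  R_cast iron = L/(kA) = 0.00681/(56.2·12.5) = 9.694×10^-6 K/W
  R_brass = L/(kA) = 0.00135/(118·12.5) = 9.153×10^-7 K/W
  R_conv,out = 1/(hA) = 1/(12.1·12.5) = 0.006612 K/W
ΣR = 1.782×10^-5 + 0.07006 + 9.694×10^-6 + 9.153×10^-7 + 0.006612 = 0.07670 K/W
Q = ΔT/ΣR = (634 K − 301.6 K)/0.07670 = 4334 W
From the inner boundary to the vermiculite board/cast iron interface, ΣR_partial = 0.07008 K/W.
T_interface = T_in − Q·ΣR_partial = 634 K − (4334)(0.07008) = 330.3 K

T = 330.3 K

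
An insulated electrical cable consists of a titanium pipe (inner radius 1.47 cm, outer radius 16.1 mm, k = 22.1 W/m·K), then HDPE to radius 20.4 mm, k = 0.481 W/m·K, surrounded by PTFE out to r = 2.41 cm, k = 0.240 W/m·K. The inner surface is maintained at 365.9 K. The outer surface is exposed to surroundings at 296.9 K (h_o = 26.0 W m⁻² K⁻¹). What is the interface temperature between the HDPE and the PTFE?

Treat each layer as a resistance in series:
  R'_titanium = ln(0.0161/0.0147)/(2πk) = 0.09097/(2π·22.1) = 6.551×10^-4 m·K/W
  R'_HDPE = ln(0.0204/0.0161)/(2πk) = 0.2367/(2π·0.481) = 0.07833 m·K/W
  R'_PTFE = ln(0.0241/0.0204)/(2πk) = 0.1667/(2π·0.240) = 0.1105 m·K/W
  R'_conv,out = 1/(2πr h) = 1/(2π·0.0241·26.0) = 0.2540 m·K/W
ΣR = 6.551×10^-4 + 0.07833 + 0.1105 + 0.2540 = 0.4435 m·K/W
Q' = ΔT/ΣR = (365.9 K − 296.9 K)/0.4435 = 155.6 W/m
From the inner boundary to the HDPE/PTFE interface, ΣR_partial = 0.07899 m·K/W.
T_interface = T_in − Q'·ΣR_partial = 365.9 K − (155.6)(0.07899) = 353.6 K

T = 353.6 K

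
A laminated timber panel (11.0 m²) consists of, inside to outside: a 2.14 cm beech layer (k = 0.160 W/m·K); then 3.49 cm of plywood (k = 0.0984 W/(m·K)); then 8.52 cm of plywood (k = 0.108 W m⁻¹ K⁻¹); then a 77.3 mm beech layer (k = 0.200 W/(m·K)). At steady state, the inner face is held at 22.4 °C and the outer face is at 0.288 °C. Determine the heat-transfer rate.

Q = 146 W

Resistance network (inner→outer):
  R_beech = L/(kA) = 0.0214/(0.160·11.0) = 0.01216 K/W
  R_plywood = L/(kA) = 0.0349/(0.0984·11.0) = 0.03224 K/W
  R_plywood = L/(kA) = 0.0852/(0.108·11.0) = 0.07172 K/W
  R_beech = L/(kA) = 0.0773/(0.200·11.0) = 0.03514 K/W
ΣR = 0.01216 + 0.03224 + 0.07172 + 0.03514 = 0.1513 K/W
Q = ΔT/ΣR = (22.4 °C − 0.288 °C)/0.1513 = 146 W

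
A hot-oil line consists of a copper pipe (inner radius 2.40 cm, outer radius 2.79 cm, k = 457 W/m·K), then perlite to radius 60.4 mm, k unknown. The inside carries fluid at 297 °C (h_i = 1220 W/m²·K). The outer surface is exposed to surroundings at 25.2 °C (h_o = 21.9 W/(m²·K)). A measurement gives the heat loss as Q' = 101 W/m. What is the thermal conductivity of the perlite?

k = 0.0479 W/m·K

ΣR = ΔT/Q' = |297 − 25.2|/101 = 2.691 m·K/W
Known resistances:
  R'_conv,in = 1/(2πr h) = 1/(2π·0.0240·1220) = 0.005436 m·K/W
  R'_copper = ln(0.0279/0.0240)/(2πk) = 0.1506/(2π·457) = 5.244×10^-5 m·K/W
  R'_conv,out = 1/(2πr h) = 1/(2π·0.0604·21.9) = 0.1203 m·K/W
R_perlite = ΣR − ΣR_known = 2.691 − 0.1258 = 2.565 m·K/W
ln(r₂/r₁)/(2πk) = 2.565 ⇒ k = 0.7724/(2π·2.565) = 0.0479 W/m·K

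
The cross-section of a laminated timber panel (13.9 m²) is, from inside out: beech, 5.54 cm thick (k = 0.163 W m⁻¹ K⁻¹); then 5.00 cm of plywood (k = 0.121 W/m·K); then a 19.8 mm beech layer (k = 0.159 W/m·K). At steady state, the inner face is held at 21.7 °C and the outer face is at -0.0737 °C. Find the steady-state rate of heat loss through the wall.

Resistance network (inner→outer):
  R_beech = L/(kA) = 0.0554/(0.163·13.9) = 0.02445 K/W
  R_plywood = L/(kA) = 0.0500/(0.121·13.9) = 0.02973 K/W
  R_beech = L/(kA) = 0.0198/(0.159·13.9) = 0.008959 K/W
ΣR = 0.02445 + 0.02973 + 0.008959 = 0.06314 K/W
Q = ΔT/ΣR = (21.7 °C − -0.0737 °C)/0.06314 = 345 W

Q = 345 W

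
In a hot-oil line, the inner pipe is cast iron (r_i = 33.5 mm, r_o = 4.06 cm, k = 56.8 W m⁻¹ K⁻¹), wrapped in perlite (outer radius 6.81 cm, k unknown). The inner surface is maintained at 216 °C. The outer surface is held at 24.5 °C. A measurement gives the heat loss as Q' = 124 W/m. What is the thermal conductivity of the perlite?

ΣR = ΔT/Q' = |216 − 24.5|/124 = 1.544 m·K/W
Known resistances:
  R'_cast iron = ln(0.0406/0.0335)/(2πk) = 0.1922/(2π·56.8) = 5.386×10^-4 m·K/W
R_perlite = ΣR − ΣR_known = 1.544 − 5.386×10^-4 = 1.543 m·K/W
ln(r₂/r₁)/(2πk) = 1.543 ⇒ k = 0.5172/(2π·1.543) = 0.0533 W/m·K

k = 0.0533 W/m·K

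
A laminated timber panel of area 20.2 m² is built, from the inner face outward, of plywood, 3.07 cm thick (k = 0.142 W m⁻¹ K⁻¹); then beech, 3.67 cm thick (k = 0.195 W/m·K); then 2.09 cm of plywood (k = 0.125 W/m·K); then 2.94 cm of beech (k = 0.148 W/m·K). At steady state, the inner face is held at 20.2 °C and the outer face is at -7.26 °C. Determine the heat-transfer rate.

Q = 720 W

Series thermal resistances, inner to outer:
  R_plywood = L/(kA) = 0.0307/(0.142·20.2) = 0.01070 K/W
  R_beech = L/(kA) = 0.0367/(0.195·20.2) = 0.009317 K/W
  R_plywood = L/(kA) = 0.0209/(0.125·20.2) = 0.008277 K/W
  R_beech = L/(kA) = 0.0294/(0.148·20.2) = 0.009834 K/W
ΣR = 0.01070 + 0.009317 + 0.008277 + 0.009834 = 0.03813 K/W
Q = ΔT/ΣR = (20.2 °C − -7.26 °C)/0.03813 = 720 W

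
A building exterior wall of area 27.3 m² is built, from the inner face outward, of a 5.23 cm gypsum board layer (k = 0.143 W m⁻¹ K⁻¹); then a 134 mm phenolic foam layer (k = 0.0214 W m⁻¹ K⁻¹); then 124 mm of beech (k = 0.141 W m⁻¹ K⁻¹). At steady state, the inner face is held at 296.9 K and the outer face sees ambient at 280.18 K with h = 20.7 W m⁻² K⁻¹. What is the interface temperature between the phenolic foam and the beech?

T = 282.23 K

Resistance network (inner→outer):
  R_gypsum board = L/(kA) = 0.0523/(0.143·27.3) = 0.01340 K/W
  R_phenolic foam = L/(kA) = 0.134/(0.0214·27.3) = 0.2294 K/W
  R_beech = L/(kA) = 0.124/(0.141·27.3) = 0.03221 K/W
  R_conv,out = 1/(hA) = 1/(20.7·27.3) = 0.001770 K/W
ΣR = 0.01340 + 0.2294 + 0.03221 + 0.001770 = 0.2768 K/W
Q = ΔT/ΣR = (296.9 K − 280.18 K)/0.2768 = 60.40 W
From the inner boundary to the phenolic foam/beech interface, ΣR_partial = 0.2428 K/W.
T_interface = T_in − Q·ΣR_partial = 296.9 K − (60.40)(0.2428) = 282.23 K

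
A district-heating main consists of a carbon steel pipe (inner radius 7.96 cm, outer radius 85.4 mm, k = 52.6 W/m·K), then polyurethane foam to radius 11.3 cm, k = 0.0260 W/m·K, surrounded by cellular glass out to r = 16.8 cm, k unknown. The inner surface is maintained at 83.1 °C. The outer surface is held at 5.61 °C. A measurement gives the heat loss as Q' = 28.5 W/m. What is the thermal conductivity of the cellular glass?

ΣR = ΔT/Q' = |83.1 − 5.61|/28.5 = 2.719 m·K/W
Known resistances:
  R'_carbon steel = ln(0.0854/0.0796)/(2πk) = 0.07033/(2π·52.6) = 2.128×10^-4 m·K/W
  R'_polyurethane foam = ln(0.113/0.0854)/(2πk) = 0.2800/(2π·0.0260) = 1.714 m·K/W
R_cellular glass = ΣR − ΣR_known = 2.719 − 1.714 = 1.005 m·K/W
ln(r₂/r₁)/(2πk) = 1.005 ⇒ k = 0.3966/(2π·1.005) = 0.0628 W/m·K

k = 0.0628 W/m·K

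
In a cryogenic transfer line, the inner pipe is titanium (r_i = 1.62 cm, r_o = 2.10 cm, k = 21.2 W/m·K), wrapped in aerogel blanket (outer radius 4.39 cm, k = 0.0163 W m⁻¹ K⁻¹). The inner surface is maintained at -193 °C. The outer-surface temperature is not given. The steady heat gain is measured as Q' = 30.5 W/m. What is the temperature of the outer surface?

T_out = 26.7 °C

Series resistances:
  R'_titanium = ln(0.0210/0.0162)/(2πk) = 0.2595/(2π·21.2) = 0.001948 m·K/W
  R'_aerogel blanket = ln(0.0439/0.0210)/(2πk) = 0.7374/(2π·0.0163) = 7.200 m·K/W
ΣR = 7.202 m·K/W
ΔT = Q'·ΣR = 30.5 × 7.202 = 219.7 K
Heat flows inward, so T_out = T_in + ΔT = -193 + 219.7 = 26.7 °C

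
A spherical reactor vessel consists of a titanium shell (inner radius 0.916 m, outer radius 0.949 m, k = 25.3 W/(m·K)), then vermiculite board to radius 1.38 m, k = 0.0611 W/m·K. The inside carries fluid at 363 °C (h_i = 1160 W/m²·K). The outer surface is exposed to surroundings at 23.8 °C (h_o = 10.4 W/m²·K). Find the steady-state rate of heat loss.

Q = 784 W

Series thermal resistances, inner to outer:
  R_conv,in = 1/(4πr²h) = 1/(4π·0.916²·1160) = 8.176×10^-5 K/W
  R_titanium = (1/0.916 − 1/0.949)/(4πk) = 0.03796/(4π·25.3) = 1.194×10^-4 K/W
  R_vermiculite board = (1/0.949 − 1/1.38)/(4πk) = 0.3291/(4π·0.0611) = 0.4286 K/W
  R_conv,out = 1/(4πr²h) = 1/(4π·1.38²·10.4) = 0.004018 K/W
ΣR = 8.176×10^-5 + 1.194×10^-4 + 0.4286 + 0.004018 = 0.4328 K/W
Q = ΔT/ΣR = (363 °C − 23.8 °C)/0.4328 = 784 W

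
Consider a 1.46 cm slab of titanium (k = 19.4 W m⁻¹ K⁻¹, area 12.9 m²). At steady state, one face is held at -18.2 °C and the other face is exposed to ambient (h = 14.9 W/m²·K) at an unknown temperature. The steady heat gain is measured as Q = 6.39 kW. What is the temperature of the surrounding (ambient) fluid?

T_out = 15.4 °C

Sum the resistances:
  R_titanium = L/(kA) = 0.0146/(19.4·12.9) = 5.834×10^-5 K/W
  R_conv,out = 1/(hA) = 1/(14.9·12.9) = 0.005203 K/W
ΣR = 0.005261 K/W
ΔT = Q·ΣR = 6390 × 0.005261 = 33.62 K
Heat flows inward, so T_out = T_in + ΔT = -18.2 + 33.62 = 15.4 °C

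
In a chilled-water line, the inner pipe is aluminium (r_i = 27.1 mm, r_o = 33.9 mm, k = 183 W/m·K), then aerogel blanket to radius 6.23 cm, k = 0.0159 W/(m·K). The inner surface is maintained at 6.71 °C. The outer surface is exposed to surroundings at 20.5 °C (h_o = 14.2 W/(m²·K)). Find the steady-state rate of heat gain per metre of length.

Series thermal resistances, inner to outer:
  R'_aluminium = ln(0.0339/0.0271)/(2πk) = 0.2239/(2π·183) = 1.947×10^-4 m·K/W
  R'_aerogel blanket = ln(0.0623/0.0339)/(2πk) = 0.6085/(2π·0.0159) = 6.091 m·K/W
  R'_conv,out = 1/(2πr h) = 1/(2π·0.0623·14.2) = 0.1799 m·K/W
ΣR = 1.947×10^-4 + 6.091 + 0.1799 = 6.271 m·K/W
Q' = ΔT/ΣR = (6.71 °C − 20.5 °C)/6.271 = -2.20 W/m
(Negative Q' ⇒ heat flows inward; heat gain = 2.20 W/m.)

Q' = 2.20 W/m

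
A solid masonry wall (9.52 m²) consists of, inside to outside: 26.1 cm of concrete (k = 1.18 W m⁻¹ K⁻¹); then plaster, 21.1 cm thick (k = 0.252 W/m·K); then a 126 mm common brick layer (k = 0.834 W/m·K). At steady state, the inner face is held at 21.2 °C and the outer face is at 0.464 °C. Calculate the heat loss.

Treat each layer as a resistance in series:
  R_concrete = L/(kA) = 0.261/(1.18·9.52) = 0.02323 K/W
  R_plaster = L/(kA) = 0.211/(0.252·9.52) = 0.08795 K/W
  R_common brick = L/(kA) = 0.126/(0.834·9.52) = 0.01587 K/W
ΣR = 0.02323 + 0.08795 + 0.01587 = 0.1270 K/W
Q = ΔT/ΣR = (21.2 °C − 0.464 °C)/0.1270 = 163 W

Q = 163 W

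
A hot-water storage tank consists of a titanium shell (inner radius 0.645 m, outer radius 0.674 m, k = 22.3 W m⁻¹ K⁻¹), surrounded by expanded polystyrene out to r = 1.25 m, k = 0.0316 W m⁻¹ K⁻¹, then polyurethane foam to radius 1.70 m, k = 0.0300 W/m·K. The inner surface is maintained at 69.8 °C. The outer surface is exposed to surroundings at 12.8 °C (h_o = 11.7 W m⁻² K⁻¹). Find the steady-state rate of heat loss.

Q = 24.9 W

Resistance network (inner→outer):
  R_titanium = (1/0.645 − 1/0.674)/(4πk) = 0.06671/(4π·22.3) = 2.380×10^-4 K/W
  R_expanded polystyrene = (1/0.674 − 1/1.25)/(4πk) = 0.6837/(4π·0.0316) = 1.722 K/W
  R_polyurethane foam = (1/1.25 − 1/1.70)/(4πk) = 0.2118/(4π·0.0300) = 0.5617 K/W
  R_conv,out = 1/(4πr²h) = 1/(4π·1.70²·11.7) = 0.002353 K/W
ΣR = 2.380×10^-4 + 1.722 + 0.5617 + 0.002353 = 2.286 K/W
Q = ΔT/ΣR = (69.8 °C − 12.8 °C)/2.286 = 24.9 W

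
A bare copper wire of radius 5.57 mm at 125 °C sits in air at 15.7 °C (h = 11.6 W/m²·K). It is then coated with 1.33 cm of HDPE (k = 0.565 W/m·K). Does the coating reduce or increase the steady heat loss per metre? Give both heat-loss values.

increases: 44.4 → 102 W/m

Critical radius for a cylinder: r_cr = k/h = 0.0487 m = 4.87 cm.
Outer radius after coating: r₂ = 0.00557 + 0.0133 = 0.01887 m.
Since r₁ < r_cr and r₂ ≤ r_cr, the coating moves toward the maximum at r_cr — heat loss rises.
Bare: R = 1/(2πr₁h) = 2.463 m·K/W; Q = 109.3/2.463 = 44.4 W/m.
Coated: R = R_cond + R_conv = 1.071 m·K/W; Q = 109.3/1.071 = 102 W/m.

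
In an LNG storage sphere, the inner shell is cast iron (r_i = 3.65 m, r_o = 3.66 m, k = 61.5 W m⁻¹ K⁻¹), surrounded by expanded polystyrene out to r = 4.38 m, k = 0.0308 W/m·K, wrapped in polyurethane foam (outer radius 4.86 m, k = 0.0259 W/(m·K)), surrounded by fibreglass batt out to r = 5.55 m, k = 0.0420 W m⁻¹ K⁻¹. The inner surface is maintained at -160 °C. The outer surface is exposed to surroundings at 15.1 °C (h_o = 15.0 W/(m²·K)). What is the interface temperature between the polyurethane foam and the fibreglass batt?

T = -21.3 °C

Resistance network (inner→outer):
  R_cast iron = (1/3.65 − 1/3.66)/(4πk) = 7.486×10^-4/(4π·61.5) = 9.686×10^-7 K/W
  R_expanded polystyrene = (1/3.66 − 1/4.38)/(4πk) = 0.04491/(4π·0.0308) = 0.1160 K/W
  R_polyurethane foam = (1/4.38 − 1/4.86)/(4πk) = 0.02255/(4π·0.0259) = 0.06928 K/W
  R_fibreglass batt = (1/4.86 − 1/5.55)/(4πk) = 0.02558/(4π·0.0420) = 0.04847 K/W
  R_conv,out = 1/(4πr²h) = 1/(4π·5.55²·15.0) = 1.722×10^-4 K/W
ΣR = 9.686×10^-7 + 0.1160 + 0.06928 + 0.04847 + 1.722×10^-4 = 0.2339 K/W
Q = ΔT/ΣR = (-160 °C − 15.1 °C)/0.2339 = -748.6 W
From the inner boundary to the polyurethane foam/fibreglass batt interface, ΣR_partial = 0.1853 K/W.
T_interface = T_in − Q·ΣR_partial = -160 °C − (-748.6)(0.1853) = -21.3 °C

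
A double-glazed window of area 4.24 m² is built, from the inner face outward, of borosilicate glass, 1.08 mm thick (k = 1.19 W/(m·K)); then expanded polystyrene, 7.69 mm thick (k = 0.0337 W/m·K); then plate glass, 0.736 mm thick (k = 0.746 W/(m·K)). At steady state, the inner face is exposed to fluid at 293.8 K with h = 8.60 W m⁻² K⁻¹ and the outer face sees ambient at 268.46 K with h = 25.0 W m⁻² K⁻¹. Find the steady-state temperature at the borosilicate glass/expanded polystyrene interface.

Treat each layer as a resistance in series:
  R_conv,in = 1/(hA) = 1/(8.60·4.24) = 0.02742 K/W
  R_borosilicate glass = L/(kA) = 0.00108/(1.19·4.24) = 2.140×10^-4 K/W
  R_expanded polystyrene = L/(kA) = 0.00769/(0.0337·4.24) = 0.05382 K/W
  R_plate glass = L/(kA) = 7.36×10^-4/(0.746·4.24) = 2.327×10^-4 K/W
  R_conv,out = 1/(hA) = 1/(25.0·4.24) = 0.009434 K/W
ΣR = 0.02742 + 2.140×10^-4 + 0.05382 + 2.327×10^-4 + 0.009434 = 0.09112 K/W
Q = ΔT/ΣR = (293.8 K − 268.46 K)/0.09112 = 278.1 W
From the inner boundary to the borosilicate glass/expanded polystyrene interface, ΣR_partial = 0.02763 K/W.
T_interface = T_in − Q·ΣR_partial = 293.8 K − (278.1)(0.02763) = 286.1 K

T = 286.1 K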